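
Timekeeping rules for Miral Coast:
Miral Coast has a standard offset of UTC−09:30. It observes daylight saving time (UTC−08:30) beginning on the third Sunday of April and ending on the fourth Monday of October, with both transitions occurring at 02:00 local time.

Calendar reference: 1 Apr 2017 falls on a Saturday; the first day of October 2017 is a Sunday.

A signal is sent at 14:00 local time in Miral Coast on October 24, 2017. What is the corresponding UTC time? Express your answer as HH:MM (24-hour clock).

23:30

1 April 2017 is a Saturday, so the first Sunday is April 2 and the third is April 16.
1 October 2017 is a Sunday, so the first Monday is October 2 and the fourth is October 23.
Daylight saving runs 16 April – 23 October; October 24, 2017 is outside that window, so Miral Coast is on standard time at UTC−09:30.
14:00 local + 9h30m = 23:30 UTC.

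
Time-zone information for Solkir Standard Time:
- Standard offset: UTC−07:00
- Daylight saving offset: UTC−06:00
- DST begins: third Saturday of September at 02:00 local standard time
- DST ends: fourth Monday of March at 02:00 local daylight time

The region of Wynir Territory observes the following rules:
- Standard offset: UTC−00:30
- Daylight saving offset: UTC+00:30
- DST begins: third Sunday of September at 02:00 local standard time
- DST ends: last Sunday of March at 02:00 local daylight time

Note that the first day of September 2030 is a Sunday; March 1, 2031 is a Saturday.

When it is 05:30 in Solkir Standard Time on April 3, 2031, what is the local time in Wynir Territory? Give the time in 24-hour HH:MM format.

1 September 2030 is a Sunday, so the first Saturday is September 7 and the third is September 21.
1 March 2031 is a Saturday, so the first Monday is March 3 and the fourth is March 24.
April 3, 2031 is outside the daylight-saving period (21 September 2030 – 24 March 2031), so Solkir Standard Time is on standard time, UTC−07:00.
05:30 Solkir Standard Time + 7h = 12:30 UTC.
1 September 2030 is a Sunday, so the first Sunday is September 1 and the third is September 15.
1 March 2031 is a Saturday, so Sundays fall on 2, 9, 16, 23, 30; the last is March 30.
At the standard offset (UTC−00:30), 12:30 UTC − 0h30m = 12:00 Wynir Territory standard time.
The standard-time date in Wynir Territory, April 3, 2031, does not fall between 15 September 2030 and 30 March 2031, so daylight saving is not in effect and Wynir Territory is at UTC−00:30.
12:30 UTC − 0h30m = 12:00 Wynir Territory.

12:00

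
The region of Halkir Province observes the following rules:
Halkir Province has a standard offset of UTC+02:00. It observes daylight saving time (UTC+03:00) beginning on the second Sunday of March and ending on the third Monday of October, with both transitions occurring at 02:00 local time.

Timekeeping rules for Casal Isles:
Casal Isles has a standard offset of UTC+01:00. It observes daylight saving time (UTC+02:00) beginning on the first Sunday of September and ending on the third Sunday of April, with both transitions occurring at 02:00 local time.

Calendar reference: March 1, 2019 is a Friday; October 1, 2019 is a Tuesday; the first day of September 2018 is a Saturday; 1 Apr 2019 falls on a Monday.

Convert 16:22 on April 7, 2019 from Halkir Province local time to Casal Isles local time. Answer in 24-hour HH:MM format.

1 March 2019 is a Friday, so the first Sunday is March 3 and the second is March 10.
1 October 2019 is a Tuesday, so the first Monday is October 7 and the third is October 21.
Daylight saving runs 10 March – 21 October; April 7, 2019 is inside that window, so Halkir Province is at UTC+03:00.
16:22 Halkir Province − 3h = 13:22 UTC.
1 September 2018 is a Saturday, so the first Sunday is September 2.
1 April 2019 is a Monday, so the first Sunday is April 7 and the third is April 21.
At the standard offset (UTC+01:00), 13:22 UTC + 1h = 14:22 Casal Isles standard time.
The standard-time date in Casal Isles, April 7, 2019, falls between 2 September 2018 and 21 April 2019, so daylight saving is in effect and Casal Isles is at UTC+02:00.
13:22 UTC + 2h = 15:22 Casal Isles.

15:22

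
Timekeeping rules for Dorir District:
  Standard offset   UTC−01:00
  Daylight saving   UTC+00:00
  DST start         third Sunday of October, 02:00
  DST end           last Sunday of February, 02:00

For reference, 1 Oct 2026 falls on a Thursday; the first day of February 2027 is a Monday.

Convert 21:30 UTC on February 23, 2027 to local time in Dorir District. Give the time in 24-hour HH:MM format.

1 October 2026 is a Thursday, so the first Sunday is October 4 and the third is October 18.
1 February 2027 is a Monday, so Sundays fall on 7, 14, 21, 28; the last is February 28.
At the standard offset (UTC−01:00), 21:30 UTC − 1h = 20:30 Dorir District standard time.
Daylight saving runs 18 October 2026 – 28 February 2027; the standard-time date in Dorir District, February 23, 2027, is inside that window, so Dorir District is at UTC+00:00.
21:30 UTC + 0h = 21:30 local.

21:30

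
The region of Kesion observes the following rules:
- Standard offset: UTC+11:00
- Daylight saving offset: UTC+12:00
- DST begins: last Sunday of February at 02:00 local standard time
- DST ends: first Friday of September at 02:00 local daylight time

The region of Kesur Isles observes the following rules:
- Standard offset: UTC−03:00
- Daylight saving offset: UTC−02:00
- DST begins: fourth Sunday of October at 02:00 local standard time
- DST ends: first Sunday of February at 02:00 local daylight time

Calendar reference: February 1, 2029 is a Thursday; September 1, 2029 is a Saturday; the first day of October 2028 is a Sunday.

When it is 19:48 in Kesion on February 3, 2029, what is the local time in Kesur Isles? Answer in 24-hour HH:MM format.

1 February 2029 is a Thursday, so Sundays fall on 4, 11, 18, 25; the last is February 25.
1 September 2029 is a Saturday, so the first Friday is September 7.
Daylight saving runs 25 February – 7 September; February 3, 2029 is outside that window, so Kesion is on standard time at UTC+11:00.
19:48 Kesion − 11h = 08:48 UTC.
1 October 2028 is a Sunday, so the first Sunday is October 1 and the fourth is October 22.
1 February 2029 is a Thursday, so the first Sunday is February 4.
At the standard offset (UTC−03:00), 08:48 UTC − 3h = 05:48 Kesur Isles standard time.
Daylight saving runs 22 October 2028 – 4 February 2029; the standard-time date in Kesur Isles, February 3, 2029, is inside that window, so Kesur Isles is at UTC−02:00.
08:48 UTC − 2h = 06:48 Kesur Isles.

06:48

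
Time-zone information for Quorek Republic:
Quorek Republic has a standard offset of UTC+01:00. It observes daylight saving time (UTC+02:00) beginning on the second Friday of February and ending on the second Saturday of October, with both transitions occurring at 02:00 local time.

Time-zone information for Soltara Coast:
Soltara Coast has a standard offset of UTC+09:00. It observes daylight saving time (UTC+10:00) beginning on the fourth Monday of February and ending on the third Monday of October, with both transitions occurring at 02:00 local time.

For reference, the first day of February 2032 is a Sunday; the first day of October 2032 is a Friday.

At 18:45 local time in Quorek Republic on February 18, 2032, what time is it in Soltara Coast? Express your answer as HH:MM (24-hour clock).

01:45

1 February 2032 is a Sunday, so the first Friday is February 6 and the second is February 13.
1 October 2032 is a Friday, so the first Saturday is October 2 and the second is October 9.
Daylight saving runs 13 February – 9 October; February 18, 2032 is inside that window, so Quorek Republic is at UTC+02:00.
18:45 Quorek Republic − 2h = 16:45 UTC.
1 February 2032 is a Sunday, so the first Monday is February 2 and the fourth is February 23.
1 October 2032 is a Friday, so the first Monday is October 4 and the third is October 18.
At the standard offset (UTC+09:00), 16:45 UTC + 9h = 01:45 Soltara Coast standard time (rolling into the next day, 19 February 2032).
Daylight saving runs 23 February – 18 October; the standard-time date in Soltara Coast, February 19, 2032, is outside that window, so Soltara Coast is on standard time at UTC+09:00.
16:45 UTC + 9h = 01:45 Soltara Coast (rolling into the next day, 19 February 2032).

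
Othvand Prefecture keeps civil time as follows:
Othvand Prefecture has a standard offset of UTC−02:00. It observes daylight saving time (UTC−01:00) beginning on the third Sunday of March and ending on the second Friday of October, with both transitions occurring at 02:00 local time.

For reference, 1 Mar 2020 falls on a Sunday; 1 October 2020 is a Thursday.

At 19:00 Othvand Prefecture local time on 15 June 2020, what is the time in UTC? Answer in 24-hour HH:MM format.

1 March 2020 is a Sunday, so the first Sunday is March 1 and the third is March 15.
1 October 2020 is a Thursday, so the first Friday is October 2 and the second is October 9.
15 June 2020 falls between 15 March and 9 October, so daylight saving is in effect and Othvand Prefecture is at UTC−01:00.
19:00 local + 1h = 20:00 UTC.

20:00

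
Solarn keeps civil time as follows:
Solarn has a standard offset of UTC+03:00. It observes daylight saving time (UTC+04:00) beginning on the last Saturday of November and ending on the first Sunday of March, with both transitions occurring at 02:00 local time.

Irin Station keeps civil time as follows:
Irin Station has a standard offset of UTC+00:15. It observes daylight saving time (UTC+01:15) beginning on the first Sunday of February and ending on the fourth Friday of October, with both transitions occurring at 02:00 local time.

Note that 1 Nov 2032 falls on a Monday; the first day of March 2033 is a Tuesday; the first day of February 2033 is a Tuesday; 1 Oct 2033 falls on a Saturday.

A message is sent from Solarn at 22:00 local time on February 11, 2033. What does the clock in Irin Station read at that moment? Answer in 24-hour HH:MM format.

19:15

1 November 2032 is a Monday, so Saturdays fall on 6, 13, 20, 27; the last is November 27.
1 March 2033 is a Tuesday, so the first Sunday is March 6.
February 11, 2033 lies within the daylight-saving period (27 November 2032 – 6 March 2033), so Solarn is on daylight time, UTC+04:00.
22:00 Solarn − 4h = 18:00 UTC.
1 February 2033 is a Tuesday, so the first Sunday is February 6.
1 October 2033 is a Saturday, so the first Friday is October 7 and the fourth is October 28.
At the standard offset (UTC+00:15), 18:00 UTC + 0h15m = 18:15 Irin Station standard time.
The standard-time date in Irin Station, February 11, 2033, lies within the daylight-saving period (6 February – 28 October), so Irin Station is on daylight time, UTC+01:15.
18:00 UTC + 1h15m = 19:15 Irin Station.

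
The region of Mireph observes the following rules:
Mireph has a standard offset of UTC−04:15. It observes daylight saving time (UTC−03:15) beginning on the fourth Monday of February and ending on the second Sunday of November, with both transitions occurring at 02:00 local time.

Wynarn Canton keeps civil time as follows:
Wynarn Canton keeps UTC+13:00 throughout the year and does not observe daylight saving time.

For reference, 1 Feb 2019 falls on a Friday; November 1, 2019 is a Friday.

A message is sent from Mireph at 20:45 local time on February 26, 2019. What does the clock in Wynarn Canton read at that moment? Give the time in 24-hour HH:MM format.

13:00

1 February 2019 is a Friday, so the first Monday is February 4 and the fourth is February 25.
1 November 2019 is a Friday, so the first Sunday is November 3 and the second is November 10.
February 26, 2019 falls between 25 February and 10 November, so daylight saving is in effect and Mireph is at UTC−03:15.
20:45 Mireph + 3h15m = 00:00 UTC (rolling into the next day, 27 February 2019).
Wynarn Canton has no daylight saving, so its offset is UTC+13:00 year-round.
00:00 UTC + 13h = 13:00 Wynarn Canton.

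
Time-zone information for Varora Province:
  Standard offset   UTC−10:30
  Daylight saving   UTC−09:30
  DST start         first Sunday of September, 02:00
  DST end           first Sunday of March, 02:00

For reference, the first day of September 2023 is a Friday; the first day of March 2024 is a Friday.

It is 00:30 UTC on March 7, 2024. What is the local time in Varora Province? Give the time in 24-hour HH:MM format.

1 September 2023 is a Friday, so the first Sunday is September 3.
1 March 2024 is a Friday, so the first Sunday is March 3.
At the standard offset (UTC−10:30), 00:30 UTC − 10h30m = 14:00 Varora Province standard time (rolling into the previous day, 6 March 2024).
Daylight saving runs 3 September 2023 – 3 March 2024; the standard-time date in Varora Province, March 6, 2024, is outside that window, so Varora Province is on standard time at UTC−10:30.
00:30 UTC − 10h30m = 14:00 local (rolling into the previous day, 6 March 2024).

14:00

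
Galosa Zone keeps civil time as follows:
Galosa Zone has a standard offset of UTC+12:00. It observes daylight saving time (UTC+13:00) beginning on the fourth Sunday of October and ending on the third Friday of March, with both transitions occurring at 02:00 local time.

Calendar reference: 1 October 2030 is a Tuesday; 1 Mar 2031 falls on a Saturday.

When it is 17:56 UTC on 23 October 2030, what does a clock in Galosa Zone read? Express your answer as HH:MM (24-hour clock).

05:56

1 October 2030 is a Tuesday, so the first Sunday is October 6 and the fourth is October 27.
1 March 2031 is a Saturday, so the first Friday is March 7 and the third is March 21.
At the standard offset (UTC+12:00), 17:56 UTC + 12h = 05:56 Galosa Zone standard time (rolling into the next day, 24 October 2030).
Daylight saving runs 27 October 2030 – 21 March 2031; the standard-time date in Galosa Zone, 24 October 2030, is outside that window, so Galosa Zone is on standard time at UTC+12:00.
17:56 UTC + 12h = 05:56 local (rolling into the next day, 24 October 2030).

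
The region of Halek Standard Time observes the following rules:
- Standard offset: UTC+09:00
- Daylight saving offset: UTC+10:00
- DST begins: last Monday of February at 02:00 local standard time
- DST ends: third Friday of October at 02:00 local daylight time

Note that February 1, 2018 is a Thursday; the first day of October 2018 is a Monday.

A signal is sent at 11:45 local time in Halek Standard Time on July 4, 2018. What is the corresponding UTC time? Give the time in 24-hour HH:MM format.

01:45

1 February 2018 is a Thursday, so Mondays fall on 5, 12, 19, 26; the last is February 26.
1 October 2018 is a Monday, so the first Friday is October 5 and the third is October 19.
Daylight saving runs 26 February – 19 October; July 4, 2018 is inside that window, so Halek Standard Time is at UTC+10:00.
11:45 local − 10h = 01:45 UTC.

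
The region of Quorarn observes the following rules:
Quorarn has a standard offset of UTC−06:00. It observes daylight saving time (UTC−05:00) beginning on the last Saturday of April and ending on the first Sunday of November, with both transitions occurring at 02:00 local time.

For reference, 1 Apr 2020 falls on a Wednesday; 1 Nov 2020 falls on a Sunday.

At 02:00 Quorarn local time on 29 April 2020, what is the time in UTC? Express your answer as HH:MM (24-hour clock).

07:00

1 April 2020 is a Wednesday, so Saturdays fall on 4, 11, 18, 25; the last is April 25.
1 November 2020 is a Sunday, so the first Sunday is November 1.
29 April 2020 lies within the daylight-saving period (25 April – 1 November), so Quorarn is on daylight time, UTC−05:00.
02:00 local + 5h = 07:00 UTC.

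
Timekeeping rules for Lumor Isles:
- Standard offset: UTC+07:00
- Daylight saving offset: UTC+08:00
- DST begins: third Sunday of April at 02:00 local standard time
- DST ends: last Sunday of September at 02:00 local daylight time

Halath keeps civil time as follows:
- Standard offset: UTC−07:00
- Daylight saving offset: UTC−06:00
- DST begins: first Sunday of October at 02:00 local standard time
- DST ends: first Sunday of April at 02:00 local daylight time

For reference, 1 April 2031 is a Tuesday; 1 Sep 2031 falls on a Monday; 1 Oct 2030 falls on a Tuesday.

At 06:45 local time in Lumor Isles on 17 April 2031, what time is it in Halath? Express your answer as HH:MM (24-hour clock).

16:45

1 April 2031 is a Tuesday, so the first Sunday is April 6 and the third is April 20.
1 September 2031 is a Monday, so Sundays fall on 7, 14, 21, 28; the last is September 28.
17 April 2031 is outside the daylight-saving period (20 April – 28 September), so Lumor Isles is on standard time, UTC+07:00.
06:45 Lumor Isles − 7h = 23:45 UTC (rolling into the previous day, 16 April 2031).
1 October 2030 is a Tuesday, so the first Sunday is October 6.
1 April 2031 is a Tuesday, so the first Sunday is April 6.
At the standard offset (UTC−07:00), 23:45 UTC − 7h = 16:45 Halath standard time.
Daylight saving runs 6 October 2030 – 6 April 2031; the standard-time date in Halath, 16 April 2031, is outside that window, so Halath is on standard time at UTC−07:00.
23:45 UTC − 7h = 16:45 Halath.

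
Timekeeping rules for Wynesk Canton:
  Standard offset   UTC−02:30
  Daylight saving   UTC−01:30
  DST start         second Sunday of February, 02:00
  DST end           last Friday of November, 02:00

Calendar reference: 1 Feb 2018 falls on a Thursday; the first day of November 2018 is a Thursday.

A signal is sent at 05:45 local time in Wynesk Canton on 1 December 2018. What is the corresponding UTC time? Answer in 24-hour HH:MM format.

08:15

1 February 2018 is a Thursday, so the first Sunday is February 4 and the second is February 11.
1 November 2018 is a Thursday, so Fridays fall on 2, 9, 16, 23, 30; the last is November 30.
Daylight saving runs 11 February – 30 November; 1 December 2018 is outside that window, so Wynesk Canton is on standard time at UTC−02:30.
05:45 local + 2h30m = 08:15 UTC.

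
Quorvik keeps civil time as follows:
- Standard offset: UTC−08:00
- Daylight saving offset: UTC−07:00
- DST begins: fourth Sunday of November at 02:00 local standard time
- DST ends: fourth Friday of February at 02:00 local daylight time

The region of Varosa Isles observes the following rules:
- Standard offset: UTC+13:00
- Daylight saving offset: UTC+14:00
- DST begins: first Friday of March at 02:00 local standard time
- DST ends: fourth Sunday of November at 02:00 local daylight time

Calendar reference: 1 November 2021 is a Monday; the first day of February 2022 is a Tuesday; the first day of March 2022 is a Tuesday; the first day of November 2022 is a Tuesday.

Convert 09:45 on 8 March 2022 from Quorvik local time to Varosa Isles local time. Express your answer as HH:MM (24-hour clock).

1 November 2021 is a Monday, so the first Sunday is November 7 and the fourth is November 28.
1 February 2022 is a Tuesday, so the first Friday is February 4 and the fourth is February 25.
8 March 2022 is outside the daylight-saving period (28 November 2021 – 25 February 2022), so Quorvik is on standard time, UTC−08:00.
09:45 Quorvik + 8h = 17:45 UTC.
1 March 2022 is a Tuesday, so the first Friday is March 4.
1 November 2022 is a Tuesday, so the first Sunday is November 6 and the fourth is November 27.
At the standard offset (UTC+13:00), 17:45 UTC + 13h = 06:45 Varosa Isles standard time (rolling into the next day, 9 March 2022).
The standard-time date in Varosa Isles, 9 March 2022, lies within the daylight-saving period (4 March – 27 November), so Varosa Isles is on daylight time, UTC+14:00.
17:45 UTC + 14h = 07:45 Varosa Isles (rolling into the next day, 9 March 2022).

07:45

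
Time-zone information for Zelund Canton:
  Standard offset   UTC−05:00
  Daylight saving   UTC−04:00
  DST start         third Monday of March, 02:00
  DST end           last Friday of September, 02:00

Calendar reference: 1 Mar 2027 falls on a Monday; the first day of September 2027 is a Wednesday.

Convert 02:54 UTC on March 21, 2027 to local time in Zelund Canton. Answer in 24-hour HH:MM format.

1 March 2027 is a Monday, so the first Monday is March 1 and the third is March 15.
1 September 2027 is a Wednesday, so Fridays fall on 3, 10, 17, 24; the last is September 24.
At the standard offset (UTC−05:00), 02:54 UTC − 5h = 21:54 Zelund Canton standard time (rolling into the previous day, 20 March 2027).
The standard-time date in Zelund Canton, March 20, 2027, lies within the daylight-saving period (15 March – 24 September), so Zelund Canton is on daylight time, UTC−04:00.
02:54 UTC − 4h = 22:54 local (rolling into the previous day, 20 March 2027).

22:54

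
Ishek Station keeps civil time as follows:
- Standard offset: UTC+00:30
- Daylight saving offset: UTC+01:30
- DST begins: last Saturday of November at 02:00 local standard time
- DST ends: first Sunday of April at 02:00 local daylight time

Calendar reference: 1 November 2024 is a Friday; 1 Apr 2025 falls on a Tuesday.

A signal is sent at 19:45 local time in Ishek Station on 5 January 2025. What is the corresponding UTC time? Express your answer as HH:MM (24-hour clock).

18:15

1 November 2024 is a Friday, so Saturdays fall on 2, 9, 16, 23, 30; the last is November 30.
1 April 2025 is a Tuesday, so the first Sunday is April 6.
5 January 2025 lies within the daylight-saving period (30 November 2024 – 6 April 2025), so Ishek Station is on daylight time, UTC+01:30.
19:45 local − 1h30m = 18:15 UTC.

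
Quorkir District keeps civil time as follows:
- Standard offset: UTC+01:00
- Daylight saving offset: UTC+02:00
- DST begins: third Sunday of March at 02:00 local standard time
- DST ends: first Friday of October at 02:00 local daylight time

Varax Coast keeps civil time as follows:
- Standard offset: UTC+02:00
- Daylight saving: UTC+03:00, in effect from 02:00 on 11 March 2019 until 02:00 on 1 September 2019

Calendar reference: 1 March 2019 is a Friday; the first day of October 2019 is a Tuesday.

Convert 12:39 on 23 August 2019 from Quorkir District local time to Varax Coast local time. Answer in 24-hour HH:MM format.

13:39

1 March 2019 is a Friday, so the first Sunday is March 3 and the third is March 17.
1 October 2019 is a Tuesday, so the first Friday is October 4.
23 August 2019 lies within the daylight-saving period (17 March – 4 October), so Quorkir District is on daylight time, UTC+02:00.
12:39 Quorkir District − 2h = 10:39 UTC.
At the standard offset (UTC+02:00), 10:39 UTC + 2h = 12:39 Varax Coast standard time.
The standard-time date in Varax Coast, 23 August 2019, falls between 11 March and 1 September, so daylight saving is in effect and Varax Coast is at UTC+03:00.
10:39 UTC + 3h = 13:39 Varax Coast.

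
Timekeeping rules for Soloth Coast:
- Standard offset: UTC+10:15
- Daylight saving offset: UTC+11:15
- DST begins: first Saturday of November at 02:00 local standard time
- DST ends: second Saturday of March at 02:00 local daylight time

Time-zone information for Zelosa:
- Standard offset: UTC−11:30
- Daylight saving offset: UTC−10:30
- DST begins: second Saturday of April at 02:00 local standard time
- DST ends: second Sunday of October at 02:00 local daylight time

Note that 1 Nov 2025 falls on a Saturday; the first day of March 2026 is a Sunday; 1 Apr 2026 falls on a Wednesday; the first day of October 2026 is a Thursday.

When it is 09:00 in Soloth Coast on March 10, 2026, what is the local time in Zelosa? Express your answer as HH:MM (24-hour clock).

10:15

1 November 2025 is a Saturday, so the first Saturday is November 1.
1 March 2026 is a Sunday, so the first Saturday is March 7 and the second is March 14.
March 10, 2026 lies within the daylight-saving period (1 November 2025 – 14 March 2026), so Soloth Coast is on daylight time, UTC+11:15.
09:00 Soloth Coast − 11h15m = 21:45 UTC (rolling into the previous day, 9 March 2026).
1 April 2026 is a Wednesday, so the first Saturday is April 4 and the second is April 11.
1 October 2026 is a Thursday, so the first Sunday is October 4 and the second is October 11.
At the standard offset (UTC−11:30), 21:45 UTC − 11h30m = 10:15 Zelosa standard time.
Daylight saving runs 11 April – 11 October; the standard-time date in Zelosa, March 9, 2026, is outside that window, so Zelosa is on standard time at UTC−11:30.
21:45 UTC − 11h30m = 10:15 Zelosa.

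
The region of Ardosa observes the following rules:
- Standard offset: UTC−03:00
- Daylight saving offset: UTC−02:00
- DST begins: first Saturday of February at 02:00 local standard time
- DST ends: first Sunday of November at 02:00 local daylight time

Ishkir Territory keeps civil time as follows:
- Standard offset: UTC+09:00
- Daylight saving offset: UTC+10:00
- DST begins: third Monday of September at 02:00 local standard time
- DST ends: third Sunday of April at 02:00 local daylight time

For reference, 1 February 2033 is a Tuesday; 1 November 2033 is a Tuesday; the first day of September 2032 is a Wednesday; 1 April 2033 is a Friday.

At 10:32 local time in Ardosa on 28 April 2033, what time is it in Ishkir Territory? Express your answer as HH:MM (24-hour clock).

1 February 2033 is a Tuesday, so the first Saturday is February 5.
1 November 2033 is a Tuesday, so the first Sunday is November 6.
28 April 2033 lies within the daylight-saving period (5 February – 6 November), so Ardosa is on daylight time, UTC−02:00.
10:32 Ardosa + 2h = 12:32 UTC.
1 September 2032 is a Wednesday, so the first Monday is September 6 and the third is September 20.
1 April 2033 is a Friday, so the first Sunday is April 3 and the third is April 17.
At the standard offset (UTC+09:00), 12:32 UTC + 9h = 21:32 Ishkir Territory standard time.
Daylight saving runs 20 September 2032 – 17 April 2033; the standard-time date in Ishkir Territory, 28 April 2033, is outside that window, so Ishkir Territory is on standard time at UTC+09:00.
12:32 UTC + 9h = 21:32 Ishkir Territory.

21:32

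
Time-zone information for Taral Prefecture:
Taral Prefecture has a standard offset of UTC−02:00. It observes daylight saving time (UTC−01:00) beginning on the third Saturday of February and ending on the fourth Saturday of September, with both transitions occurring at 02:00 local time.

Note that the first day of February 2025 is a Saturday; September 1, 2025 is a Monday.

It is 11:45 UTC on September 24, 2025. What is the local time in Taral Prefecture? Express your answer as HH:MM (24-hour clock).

10:45

1 February 2025 is a Saturday, so the first Saturday is February 1 and the third is February 15.
1 September 2025 is a Monday, so the first Saturday is September 6 and the fourth is September 27.
At the standard offset (UTC−02:00), 11:45 UTC − 2h = 09:45 Taral Prefecture standard time.
The standard-time date in Taral Prefecture, September 24, 2025, lies within the daylight-saving period (15 February – 27 September), so Taral Prefecture is on daylight time, UTC−01:00.
11:45 UTC − 1h = 10:45 local.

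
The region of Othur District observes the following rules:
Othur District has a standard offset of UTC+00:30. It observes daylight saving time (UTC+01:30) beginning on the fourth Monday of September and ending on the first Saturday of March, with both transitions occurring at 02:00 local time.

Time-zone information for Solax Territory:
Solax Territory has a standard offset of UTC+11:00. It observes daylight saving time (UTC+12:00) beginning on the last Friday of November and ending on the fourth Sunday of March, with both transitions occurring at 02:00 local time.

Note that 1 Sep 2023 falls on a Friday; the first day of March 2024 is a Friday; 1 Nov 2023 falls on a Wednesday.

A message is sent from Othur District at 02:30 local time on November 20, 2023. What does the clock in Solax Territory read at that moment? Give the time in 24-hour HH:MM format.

12:00

1 September 2023 is a Friday, so the first Monday is September 4 and the fourth is September 25.
1 March 2024 is a Friday, so the first Saturday is March 2.
November 20, 2023 lies within the daylight-saving period (25 September 2023 – 2 March 2024), so Othur District is on daylight time, UTC+01:30.
02:30 Othur District − 1h30m = 01:00 UTC.
1 November 2023 is a Wednesday, so Fridays fall on 3, 10, 17, 24; the last is November 24.
1 March 2024 is a Friday, so the first Sunday is March 3 and the fourth is March 24.
At the standard offset (UTC+11:00), 01:00 UTC + 11h = 12:00 Solax Territory standard time.
Daylight saving runs 24 November 2023 – 24 March 2024; the standard-time date in Solax Territory, November 20, 2023, is outside that window, so Solax Territory is on standard time at UTC+11:00.
01:00 UTC + 11h = 12:00 Solax Territory.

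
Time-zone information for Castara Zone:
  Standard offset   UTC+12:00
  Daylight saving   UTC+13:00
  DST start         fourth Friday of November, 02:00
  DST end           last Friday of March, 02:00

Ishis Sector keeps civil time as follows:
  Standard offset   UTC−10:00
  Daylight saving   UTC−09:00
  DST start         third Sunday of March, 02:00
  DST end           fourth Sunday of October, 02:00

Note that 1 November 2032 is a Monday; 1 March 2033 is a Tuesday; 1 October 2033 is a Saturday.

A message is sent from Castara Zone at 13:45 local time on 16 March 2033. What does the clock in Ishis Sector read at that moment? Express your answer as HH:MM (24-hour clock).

1 November 2032 is a Monday, so the first Friday is November 5 and the fourth is November 26.
1 March 2033 is a Tuesday, so Fridays fall on 4, 11, 18, 25; the last is March 25.
16 March 2033 falls between 26 November 2032 and 25 March 2033, so daylight saving is in effect and Castara Zone is at UTC+13:00.
13:45 Castara Zone − 13h = 00:45 UTC.
1 March 2033 is a Tuesday, so the first Sunday is March 6 and the third is March 20.
1 October 2033 is a Saturday, so the first Sunday is October 2 and the fourth is October 23.
At the standard offset (UTC−10:00), 00:45 UTC − 10h = 14:45 Ishis Sector standard time (rolling into the previous day, 15 March 2033).
Daylight saving runs 20 March – 23 October; the standard-time date in Ishis Sector, 15 March 2033, is outside that window, so Ishis Sector is on standard time at UTC−10:00.
00:45 UTC − 10h = 14:45 Ishis Sector (rolling into the previous day, 15 March 2033).

14:45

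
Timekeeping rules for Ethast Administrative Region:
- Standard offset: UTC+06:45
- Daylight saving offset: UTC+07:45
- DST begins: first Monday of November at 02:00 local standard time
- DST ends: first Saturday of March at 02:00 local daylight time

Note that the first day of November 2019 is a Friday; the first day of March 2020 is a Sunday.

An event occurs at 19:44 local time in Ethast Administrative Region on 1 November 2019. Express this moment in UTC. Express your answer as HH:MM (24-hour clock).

1 November 2019 is a Friday, so the first Monday is November 4.
1 March 2020 is a Sunday, so the first Saturday is March 7.
Daylight saving runs 4 November 2019 – 7 March 2020; 1 November 2019 is outside that window, so Ethast Administrative Region is on standard time at UTC+06:45.
19:44 local − 6h45m = 12:59 UTC.

12:59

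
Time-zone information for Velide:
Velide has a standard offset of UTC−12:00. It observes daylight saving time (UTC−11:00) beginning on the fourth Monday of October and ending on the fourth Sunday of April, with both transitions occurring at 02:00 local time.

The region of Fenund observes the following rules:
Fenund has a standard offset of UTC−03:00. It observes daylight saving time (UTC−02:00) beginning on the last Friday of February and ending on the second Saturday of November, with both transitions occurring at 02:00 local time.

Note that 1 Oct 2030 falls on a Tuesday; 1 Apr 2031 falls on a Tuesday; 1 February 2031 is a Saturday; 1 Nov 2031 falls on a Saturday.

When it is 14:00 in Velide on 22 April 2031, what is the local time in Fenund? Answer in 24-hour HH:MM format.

1 October 2030 is a Tuesday, so the first Monday is October 7 and the fourth is October 28.
1 April 2031 is a Tuesday, so the first Sunday is April 6 and the fourth is April 27.
22 April 2031 lies within the daylight-saving period (28 October 2030 – 27 April 2031), so Velide is on daylight time, UTC−11:00.
14:00 Velide + 11h = 01:00 UTC (rolling into the next day, 23 April 2031).
1 February 2031 is a Saturday, so Fridays fall on 7, 14, 21, 28; the last is February 28.
1 November 2031 is a Saturday, so the first Saturday is November 1 and the second is November 8.
At the standard offset (UTC−03:00), 01:00 UTC − 3h = 22:00 Fenund standard time (rolling into the previous day, 22 April 2031).
The standard-time date in Fenund, 22 April 2031, lies within the daylight-saving period (28 February – 8 November), so Fenund is on daylight time, UTC−02:00.
01:00 UTC − 2h = 23:00 Fenund (rolling into the previous day, 22 April 2031).

23:00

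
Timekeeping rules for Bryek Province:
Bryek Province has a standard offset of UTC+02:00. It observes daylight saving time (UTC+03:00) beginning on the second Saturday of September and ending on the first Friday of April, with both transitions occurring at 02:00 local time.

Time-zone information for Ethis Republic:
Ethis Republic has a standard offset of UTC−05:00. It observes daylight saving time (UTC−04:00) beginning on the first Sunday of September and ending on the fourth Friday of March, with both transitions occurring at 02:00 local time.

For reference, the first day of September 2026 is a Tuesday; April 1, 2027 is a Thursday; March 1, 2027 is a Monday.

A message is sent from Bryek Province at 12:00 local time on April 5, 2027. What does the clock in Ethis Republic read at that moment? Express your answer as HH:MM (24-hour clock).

1 September 2026 is a Tuesday, so the first Saturday is September 5 and the second is September 12.
1 April 2027 is a Thursday, so the first Friday is April 2.
Daylight saving runs 12 September 2026 – 2 April 2027; April 5, 2027 is outside that window, so Bryek Province is on standard time at UTC+02:00.
12:00 Bryek Province − 2h = 10:00 UTC.
1 September 2026 is a Tuesday, so the first Sunday is September 6.
1 March 2027 is a Monday, so the first Friday is March 5 and the fourth is March 26.
At the standard offset (UTC−05:00), 10:00 UTC − 5h = 05:00 Ethis Republic standard time.
The standard-time date in Ethis Republic, April 5, 2027, does not fall between 6 September 2026 and 26 March 2027, so daylight saving is not in effect and Ethis Republic is at UTC−05:00.
10:00 UTC − 5h = 05:00 Ethis Republic.

05:00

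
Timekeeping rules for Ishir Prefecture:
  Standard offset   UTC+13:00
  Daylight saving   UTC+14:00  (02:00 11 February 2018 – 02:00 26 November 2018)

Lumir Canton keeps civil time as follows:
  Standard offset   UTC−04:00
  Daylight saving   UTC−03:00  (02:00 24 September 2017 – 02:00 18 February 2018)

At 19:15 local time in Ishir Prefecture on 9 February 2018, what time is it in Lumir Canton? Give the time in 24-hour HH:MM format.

9 February 2018 does not fall between 11 February and 26 November, so daylight saving is not in effect and Ishir Prefecture is at UTC+13:00.
19:15 Ishir Prefecture − 13h = 06:15 UTC.
At the standard offset (UTC−04:00), 06:15 UTC − 4h = 02:15 Lumir Canton standard time.
The standard-time date in Lumir Canton, 9 February 2018, lies within the daylight-saving period (24 September 2017 – 18 February 2018), so Lumir Canton is on daylight time, UTC−03:00.
06:15 UTC − 3h = 03:15 Lumir Canton.

03:15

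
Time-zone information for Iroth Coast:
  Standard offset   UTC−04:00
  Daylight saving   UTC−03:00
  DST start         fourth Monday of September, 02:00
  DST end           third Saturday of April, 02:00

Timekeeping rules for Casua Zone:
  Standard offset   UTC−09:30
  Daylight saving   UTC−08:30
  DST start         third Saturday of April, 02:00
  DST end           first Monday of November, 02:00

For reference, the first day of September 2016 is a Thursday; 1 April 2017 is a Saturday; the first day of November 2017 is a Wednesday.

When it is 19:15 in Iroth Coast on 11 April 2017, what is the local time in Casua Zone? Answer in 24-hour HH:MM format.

1 September 2016 is a Thursday, so the first Monday is September 5 and the fourth is September 26.
1 April 2017 is a Saturday, so the first Saturday is April 1 and the third is April 15.
11 April 2017 lies within the daylight-saving period (26 September 2016 – 15 April 2017), so Iroth Coast is on daylight time, UTC−03:00.
19:15 Iroth Coast + 3h = 22:15 UTC.
1 April 2017 is a Saturday, so the first Saturday is April 1 and the third is April 15.
1 November 2017 is a Wednesday, so the first Monday is November 6.
At the standard offset (UTC−09:30), 22:15 UTC − 9h30m = 12:45 Casua Zone standard time.
The standard-time date in Casua Zone, 11 April 2017, does not fall between 15 April and 6 November, so daylight saving is not in effect and Casua Zone is at UTC−09:30.
22:15 UTC − 9h30m = 12:45 Casua Zone.

12:45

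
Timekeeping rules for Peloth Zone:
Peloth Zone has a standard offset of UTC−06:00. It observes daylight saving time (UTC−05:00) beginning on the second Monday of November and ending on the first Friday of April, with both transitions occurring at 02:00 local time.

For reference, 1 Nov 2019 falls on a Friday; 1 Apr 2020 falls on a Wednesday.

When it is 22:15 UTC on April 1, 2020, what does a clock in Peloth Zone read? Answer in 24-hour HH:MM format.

17:15

1 November 2019 is a Friday, so the first Monday is November 4 and the second is November 11.
1 April 2020 is a Wednesday, so the first Friday is April 3.
At the standard offset (UTC−06:00), 22:15 UTC − 6h = 16:15 Peloth Zone standard time.
Daylight saving runs 11 November 2019 – 3 April 2020; the standard-time date in Peloth Zone, April 1, 2020, is inside that window, so Peloth Zone is at UTC−05:00.
22:15 UTC − 5h = 17:15 local.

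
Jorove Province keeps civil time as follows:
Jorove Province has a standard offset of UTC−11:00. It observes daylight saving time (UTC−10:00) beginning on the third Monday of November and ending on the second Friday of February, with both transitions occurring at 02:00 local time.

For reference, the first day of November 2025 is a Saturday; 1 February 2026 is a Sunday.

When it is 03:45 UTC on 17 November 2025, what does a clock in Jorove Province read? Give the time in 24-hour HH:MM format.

16:45

1 November 2025 is a Saturday, so the first Monday is November 3 and the third is November 17.
1 February 2026 is a Sunday, so the first Friday is February 6 and the second is February 13.
At the standard offset (UTC−11:00), 03:45 UTC − 11h = 16:45 Jorove Province standard time (rolling into the previous day, 16 November 2025).
Daylight saving runs 17 November 2025 – 13 February 2026; the standard-time date in Jorove Province, 16 November 2025, is outside that window, so Jorove Province is on standard time at UTC−11:00.
03:45 UTC − 11h = 16:45 local (rolling into the previous day, 16 November 2025).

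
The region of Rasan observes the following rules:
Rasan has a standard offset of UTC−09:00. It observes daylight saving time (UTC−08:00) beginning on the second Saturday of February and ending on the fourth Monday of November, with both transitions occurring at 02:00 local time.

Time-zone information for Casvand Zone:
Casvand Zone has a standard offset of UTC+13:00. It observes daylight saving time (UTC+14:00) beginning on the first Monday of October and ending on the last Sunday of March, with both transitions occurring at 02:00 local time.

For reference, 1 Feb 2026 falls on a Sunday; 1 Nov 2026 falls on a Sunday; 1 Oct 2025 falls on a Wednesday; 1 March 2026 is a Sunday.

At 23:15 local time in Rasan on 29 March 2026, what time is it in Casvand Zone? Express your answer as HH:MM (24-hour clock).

1 February 2026 is a Sunday, so the first Saturday is February 7 and the second is February 14.
1 November 2026 is a Sunday, so the first Monday is November 2 and the fourth is November 23.
29 March 2026 falls between 14 February and 23 November, so daylight saving is in effect and Rasan is at UTC−08:00.
23:15 Rasan + 8h = 07:15 UTC (rolling into the next day, 30 March 2026).
1 October 2025 is a Wednesday, so the first Monday is October 6.
1 March 2026 is a Sunday, so Sundays fall on 1, 8, 15, 22, 29; the last is March 29.
At the standard offset (UTC+13:00), 07:15 UTC + 13h = 20:15 Casvand Zone standard time.
The standard-time date in Casvand Zone, 30 March 2026, does not fall between 6 October 2025 and 29 March 2026, so daylight saving is not in effect and Casvand Zone is at UTC+13:00.
07:15 UTC + 13h = 20:15 Casvand Zone.

20:15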